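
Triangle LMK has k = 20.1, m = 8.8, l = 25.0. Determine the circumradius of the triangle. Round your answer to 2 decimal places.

By the law of cosines, cos L = (m² + k² − l²) / (2·m·k) ≈ -0.40578, so ∠L ≈ 113.94°.
Circumradius = l/(2 sin L) ≈ 13.677.

13.68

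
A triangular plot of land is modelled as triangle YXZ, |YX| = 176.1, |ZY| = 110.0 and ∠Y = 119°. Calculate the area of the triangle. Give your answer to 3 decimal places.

8471.129

Area = ½·|ZY|·|YX|·sin Y ≈ 8471.1.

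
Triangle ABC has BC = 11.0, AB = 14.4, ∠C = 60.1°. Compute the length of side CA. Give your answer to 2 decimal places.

Law of sines: sin A = BC·sin C/AB ≈ 0.66221.
Since AB ≥ BC, only the acute value applies: ∠A ≈ 41.47°.
Then ∠B = 180° − ∠C − ∠A ≈ 78.43°.
Law of sines gives CA = AB·sin B/sin C ≈ 16.274.

16.27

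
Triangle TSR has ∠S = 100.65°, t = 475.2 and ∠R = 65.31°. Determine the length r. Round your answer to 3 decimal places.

1779.716

The third angle is ∠T = 180° − ∠S − ∠R = 14.04°.
Law of sines: r = t·sin R/sin T ≈ 1779.7.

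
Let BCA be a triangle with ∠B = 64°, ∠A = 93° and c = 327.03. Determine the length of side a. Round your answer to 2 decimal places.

835.82

The third angle is ∠C = 180° − ∠A − ∠B = 23.00°.
Law of sines: a = c·sin A/sin C ≈ 835.82.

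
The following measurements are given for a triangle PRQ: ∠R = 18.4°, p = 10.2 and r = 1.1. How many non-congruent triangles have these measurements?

p·sin R = 10.2·sin(18.4°) ≈ 3.22.
Since r = 1.1 < 3.22 = p sin R, no triangle exists.

0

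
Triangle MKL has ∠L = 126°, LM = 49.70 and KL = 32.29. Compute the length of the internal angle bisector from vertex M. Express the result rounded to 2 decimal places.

58.32

By the law of cosines, MK² = KL² + LM² − 2·KL·LM·cos L = 5399.3, so MK ≈ 73.48.
Law of cosines again: cos M = (LM² + MK² − KL²)/(2·LM·MK) ≈ 0.93467, so ∠M ≈ 20.82°.
The bisector from M has length 2·LM·MK·cos(∠M/2)/(LM+MK) ≈ 58.318.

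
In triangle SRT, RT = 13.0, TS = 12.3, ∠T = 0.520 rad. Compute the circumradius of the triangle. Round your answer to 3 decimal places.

6.580

By the law of cosines, SR² = RT² + TS² − 2·RT·TS·cos T = 42.761, so SR ≈ 6.5392.
Area = ½·RT·TS·sin T ≈ 39.726.
Circumradius = SR/(2 sin T) ≈ 6.5803.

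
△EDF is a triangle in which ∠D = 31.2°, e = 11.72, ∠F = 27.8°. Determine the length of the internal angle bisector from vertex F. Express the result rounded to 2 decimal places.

8.57

The third angle is ∠E = 180° − ∠D − ∠F = 121.00°.
Law of sines: d = e·sin D/sin E ≈ 7.083.
Law of sines: f = e·sin F/sin E ≈ 6.3769.
The bisector from F has length 2·e·d·cos(∠F/2)/(e+d) ≈ 8.5711.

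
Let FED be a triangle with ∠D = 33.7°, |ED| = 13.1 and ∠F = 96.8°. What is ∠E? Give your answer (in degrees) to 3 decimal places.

The third angle is ∠E = 180° − ∠D − ∠F = 49.50°.

∠E ≈ 49.500°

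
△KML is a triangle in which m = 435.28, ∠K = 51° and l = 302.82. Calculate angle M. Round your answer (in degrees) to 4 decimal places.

By the law of cosines, k² = m² + l² − 2·m·l·cos K = 1.1527e+05, so k ≈ 339.51.
Law of cosines again: cos M = (l² + k² − m²)/(2·l·k) ≈ 0.08509, so ∠M ≈ 85.12°.

∠M ≈ 85.1187°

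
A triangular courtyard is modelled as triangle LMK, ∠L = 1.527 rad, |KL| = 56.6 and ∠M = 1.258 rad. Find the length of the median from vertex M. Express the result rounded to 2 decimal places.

The third angle is ∠K = π − ∠L − ∠M = 0.357 rad.
Law of sines: |MK| = |KL|·sin L/sin M ≈ 59.429.
Law of sines: |LM| = |KL|·sin K/sin M ≈ 20.766.
Median from M: ½√(2·|LM|² + 2·|MK|² − |KL|²) ≈ 34.361.

34.36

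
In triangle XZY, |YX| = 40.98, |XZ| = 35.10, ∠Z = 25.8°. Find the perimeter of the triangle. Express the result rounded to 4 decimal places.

145.7073

Law of sines: sin Y = |XZ|·sin Z/|YX| ≈ 0.37278.
Since |YX| ≥ |XZ|, only the acute value applies: ∠Y ≈ 21.89°.
Then ∠X = 180° − ∠Z − ∠Y ≈ 132.31°.
Law of sines gives |ZY| = |YX|·sin X/sin Z ≈ 69.627.
Semiperimeter s = (69.627+40.98+35.1)/2 = 72.854.
Perimeter = 69.627 + 40.98 + 35.1 = 145.71.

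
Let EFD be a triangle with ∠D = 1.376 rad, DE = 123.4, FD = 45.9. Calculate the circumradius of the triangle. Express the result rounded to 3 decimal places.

62.712

By the law of cosines, EF² = FD² + DE² − 2·FD·DE·cos D = 15142, so EF ≈ 123.05.
Area = ½·FD·DE·sin D ≈ 2778.5.
Circumradius = EF/(2 sin D) ≈ 62.712.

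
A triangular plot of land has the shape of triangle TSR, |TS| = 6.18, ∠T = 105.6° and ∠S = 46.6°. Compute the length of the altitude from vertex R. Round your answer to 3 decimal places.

The third angle is ∠R = 180° − ∠T − ∠S = 27.80°.
Law of sines: |SR| = |TS|·sin T/sin R ≈ 12.763.
Law of sines: |RT| = |TS|·sin S/sin R ≈ 9.6277.
Area = ½·|TS|·|SR|·sin S ≈ 28.654.
The altitude from R has length 2·area/|TS| ≈ 9.273.

h_R ≈ 9.273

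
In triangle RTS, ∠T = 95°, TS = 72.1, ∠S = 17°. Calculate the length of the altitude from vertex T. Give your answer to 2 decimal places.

The third angle is ∠R = 180° − ∠T − ∠S = 68.00°.
Law of sines: SR = TS·sin T/sin R ≈ 77.466.
Law of sines: RT = TS·sin S/sin R ≈ 22.736.
Area = ½·TS·SR·sin S ≈ 816.5.
The altitude from T has length 2·area/SR ≈ 21.08.

h_T ≈ 21.08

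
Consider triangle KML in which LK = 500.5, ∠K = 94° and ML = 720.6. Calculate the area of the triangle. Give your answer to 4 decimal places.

Law of sines: sin M = LK·sin K/ML ≈ 0.69287.
Since ML ≥ LK, only the acute value applies: ∠M ≈ 43.86°.
Then ∠L = 180° − ∠K − ∠M ≈ 42.14°.
Law of sines gives KM = ML·sin L/sin K ≈ 484.69.
Area = ½·ML·LK·sin L ≈ 1.21e+05.

area ≈ 120997.1594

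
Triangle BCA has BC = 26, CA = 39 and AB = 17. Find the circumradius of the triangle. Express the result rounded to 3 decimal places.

By the law of cosines, cos B = (AB² + BC² − CA²) / (2·AB·BC) ≈ -0.62896, so ∠B ≈ 128.97°.
Circumradius = CA/(2 sin B) ≈ 25.082.

25.082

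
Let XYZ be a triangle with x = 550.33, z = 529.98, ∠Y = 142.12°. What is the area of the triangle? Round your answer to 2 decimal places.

Area = ½·z·x·sin Y ≈ 89542.

89542.23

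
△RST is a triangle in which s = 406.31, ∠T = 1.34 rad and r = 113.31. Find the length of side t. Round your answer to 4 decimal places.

By the law of cosines, t² = r² + s² − 2·r·s·cos T = 1.5686e+05, so t ≈ 396.06.

396.0604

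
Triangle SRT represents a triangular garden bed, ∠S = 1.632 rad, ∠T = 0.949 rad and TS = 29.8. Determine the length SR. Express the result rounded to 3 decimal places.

The third angle is ∠R = π − ∠T − ∠S = 0.561 rad.
Law of sines: SR = TS·sin T/sin R ≈ 45.558.

45.558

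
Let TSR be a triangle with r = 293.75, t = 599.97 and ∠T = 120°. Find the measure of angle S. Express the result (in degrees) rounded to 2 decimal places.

∠S ≈ 34.91°

Law of sines: sin R = r·sin T/t ≈ 0.42401.
Since t ≥ r, only the acute value applies: ∠R ≈ 25.09°.
Then ∠S = 180° − ∠T − ∠R ≈ 34.91°.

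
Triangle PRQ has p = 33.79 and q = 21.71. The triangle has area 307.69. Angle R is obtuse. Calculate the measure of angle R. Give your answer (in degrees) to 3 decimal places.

From area = ½·q·p·sin R, we get sin R = 2·area/(q·p) ≈ 0.83887.
Taking the obtuse solution, ∠R ≈ 122.98°.

∠R ≈ 122.979°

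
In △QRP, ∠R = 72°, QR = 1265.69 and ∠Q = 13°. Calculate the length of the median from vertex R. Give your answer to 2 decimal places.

m_R ≈ 690.51

The third angle is ∠P = 180° − ∠Q − ∠R = 95.00°.
Law of sines: RP = QR·sin Q/sin P ≈ 285.81.
Law of sines: PQ = QR·sin R/sin P ≈ 1208.3.
Median from R: ½√(2·QR² + 2·RP² − PQ²) ≈ 690.51.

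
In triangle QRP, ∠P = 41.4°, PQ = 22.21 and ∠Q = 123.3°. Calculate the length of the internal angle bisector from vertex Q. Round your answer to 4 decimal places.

The third angle is ∠R = 180° − ∠P − ∠Q = 15.30°.
Law of sines: RP = PQ·sin Q/sin R ≈ 70.349.
Law of sines: QR = PQ·sin P/sin R ≈ 55.662.
The bisector from Q has length 2·PQ·QR·cos(∠Q/2)/(PQ+QR) ≈ 15.077.

t_Q ≈ 15.0771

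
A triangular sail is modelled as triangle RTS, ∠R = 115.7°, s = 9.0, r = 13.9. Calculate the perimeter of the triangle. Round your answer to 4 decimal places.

Law of sines: sin S = s·sin R/r ≈ 0.58343.
Since r ≥ s, only the acute value applies: ∠S ≈ 35.69°.
Then ∠T = 180° − ∠R − ∠S ≈ 28.61°.
Law of sines gives t = r·sin T/sin R ≈ 7.3861.
Semiperimeter p = (13.9+7.3861+9)/2 = 15.143.
Perimeter = 13.9 + 7.3861 + 9 = 30.286.

perimeter ≈ 30.2861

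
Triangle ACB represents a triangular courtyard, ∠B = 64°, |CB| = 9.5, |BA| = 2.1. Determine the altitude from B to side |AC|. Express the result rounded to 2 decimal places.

By the law of cosines, |AC|² = |CB|² + |BA|² − 2·|CB|·|BA|·cos B = 77.169, so |AC| ≈ 8.7846.
Area = ½·|CB|·|BA|·sin B ≈ 8.9655.
The altitude from B has length 2·area/|AC| ≈ 2.0412.

h_B ≈ 2.04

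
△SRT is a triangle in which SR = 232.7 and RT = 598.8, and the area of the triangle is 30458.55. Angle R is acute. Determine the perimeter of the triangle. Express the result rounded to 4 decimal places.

From area = ½·SR·RT·sin R, we get sin R = 2·area/(SR·RT) ≈ 0.43718.
Taking the acute solution, ∠R ≈ 25.92°.
Law of cosines then gives TS ≈ 402.58.
Perimeter = 598.8 + 402.58 + 232.7 = 1234.1.

perimeter ≈ 1234.0816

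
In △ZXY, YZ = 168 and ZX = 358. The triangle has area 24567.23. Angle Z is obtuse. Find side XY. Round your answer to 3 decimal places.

From area = ½·YZ·ZX·sin Z, we get sin Z = 2·area/(YZ·ZX) ≈ 0.81695.
Taking the obtuse solution, ∠Z ≈ 125.22°.
Law of cosines then gives XY ≈ 475.14.

475.142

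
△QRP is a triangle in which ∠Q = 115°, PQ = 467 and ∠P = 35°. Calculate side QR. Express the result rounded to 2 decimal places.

535.72

The third angle is ∠R = 180° − ∠P − ∠Q = 30.00°.
Law of sines: QR = PQ·sin P/sin R ≈ 535.72.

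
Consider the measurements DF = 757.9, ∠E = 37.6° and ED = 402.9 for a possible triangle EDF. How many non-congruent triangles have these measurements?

ED·sin E = 402.9·sin(37.6°) ≈ 245.8.
Since DF ≥ ED, exactly one triangle exists.

1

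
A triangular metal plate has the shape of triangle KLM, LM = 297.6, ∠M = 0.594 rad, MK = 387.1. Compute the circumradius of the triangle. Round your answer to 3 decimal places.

194.656

By the law of cosines, KL² = LM² + MK² − 2·LM·MK·cos M = 47476, so KL ≈ 217.89.
Area = ½·LM·MK·sin M ≈ 32238.
Circumradius = KL/(2 sin M) ≈ 194.66.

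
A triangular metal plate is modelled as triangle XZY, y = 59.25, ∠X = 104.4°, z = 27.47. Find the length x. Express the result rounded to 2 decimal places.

71.24

By the law of cosines, x² = z² + y² − 2·z·y·cos X = 5074.7, so x ≈ 71.237.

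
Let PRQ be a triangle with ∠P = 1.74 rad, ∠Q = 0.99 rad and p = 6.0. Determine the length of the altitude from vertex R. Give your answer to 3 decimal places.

h_R ≈ 5.016

The third angle is ∠R = π − ∠Q − ∠P = 0.412 rad.
Law of sines: r = p·sin R/sin P ≈ 2.4352.
Law of sines: q = p·sin Q/sin P ≈ 5.0888.
Area = ½·p·r·sin Q ≈ 6.1077.
The altitude from R has length 2·area/r ≈ 5.0162.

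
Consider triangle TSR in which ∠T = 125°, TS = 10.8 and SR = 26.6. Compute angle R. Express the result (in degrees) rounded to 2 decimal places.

19.43

Law of sines: sin R = TS·sin T/SR ≈ 0.33259.
Since SR ≥ TS, only the acute value applies: ∠R ≈ 19.43°.
Then ∠S = 180° − ∠T − ∠R ≈ 35.57°.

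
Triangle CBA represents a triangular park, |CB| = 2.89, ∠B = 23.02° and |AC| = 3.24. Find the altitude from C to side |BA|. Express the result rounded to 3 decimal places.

Law of sines: sin A = |CB|·sin B/|AC| ≈ 0.34881.
Since |AC| ≥ |CB|, only the acute value applies: ∠A ≈ 20.41°.
Then ∠C = 180° − ∠B − ∠A ≈ 136.57°.
Law of sines gives |BA| = |AC|·sin C/sin B ≈ 5.6964.
Area = ½·|AC|·|CB|·sin C ≈ 3.2189.
The altitude from C has length 2·area/|BA| ≈ 1.1301.

1.130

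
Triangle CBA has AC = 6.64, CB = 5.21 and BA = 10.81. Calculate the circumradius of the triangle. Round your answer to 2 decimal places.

R ≈ 7.19

By the law of cosines, cos C = (AC² + CB² − BA²) / (2·AC·CB) ≈ -0.65939, so ∠C ≈ 131.25°.
Circumradius = BA/(2 sin C) ≈ 7.1894.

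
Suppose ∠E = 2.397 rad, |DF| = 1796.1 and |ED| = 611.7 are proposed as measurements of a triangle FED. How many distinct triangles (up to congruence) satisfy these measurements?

|ED|·sin E = 611.7·sin(2.397 rad) ≈ 414.5.
Since ∠E is not acute, a triangle exists only if |DF| > |ED|; here |DF| > |ED|, so there is exactly one triangle.

1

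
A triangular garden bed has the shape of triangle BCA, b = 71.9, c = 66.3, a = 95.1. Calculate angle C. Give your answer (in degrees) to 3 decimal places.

By the law of cosines, cos C = (a² + b² − c²) / (2·a·b) ≈ 0.71793, so ∠C ≈ 44.12°.

44.116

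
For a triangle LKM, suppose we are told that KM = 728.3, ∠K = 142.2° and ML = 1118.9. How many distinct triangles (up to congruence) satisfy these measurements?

1

KM·sin K = 728.3·sin(142.2°) ≈ 446.4.
Since ∠K is not acute, a triangle exists only if ML > KM; here ML > KM, so there is exactly one triangle.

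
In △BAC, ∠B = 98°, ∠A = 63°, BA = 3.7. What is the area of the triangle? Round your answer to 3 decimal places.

18.551

The third angle is ∠C = 180° − ∠B − ∠A = 19.00°.
Law of sines: AC = BA·sin B/sin C ≈ 11.254.
Law of sines: CB = BA·sin A/sin C ≈ 10.126.
Area = ½·BA·AC·sin A ≈ 18.551.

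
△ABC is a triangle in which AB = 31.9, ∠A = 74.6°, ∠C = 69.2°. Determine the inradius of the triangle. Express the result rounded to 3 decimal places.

7.296

The third angle is ∠B = 180° − ∠C − ∠A = 36.20°.
Law of sines: BC = AB·sin A/sin C ≈ 32.899.
Law of sines: CA = AB·sin B/sin C ≈ 20.154.
Area = ½·AB·BC·sin B ≈ 309.91.
Semiperimeter s = (32.899+20.154+31.9)/2 = 42.476.
Inradius = area/s = 309.91/42.476 ≈ 7.2961.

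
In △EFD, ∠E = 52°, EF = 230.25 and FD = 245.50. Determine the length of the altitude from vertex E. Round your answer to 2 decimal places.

Law of sines: sin D = EF·sin E/FD ≈ 0.73906.
Since FD ≥ EF, only the acute value applies: ∠D ≈ 47.65°.
Then ∠F = 180° − ∠E − ∠D ≈ 80.35°.
Law of sines gives DE = FD·sin F/sin E ≈ 307.13.
Area = ½·FD·EF·sin F ≈ 27863.
The altitude from E has length 2·area/FD ≈ 226.99.

h_E ≈ 226.99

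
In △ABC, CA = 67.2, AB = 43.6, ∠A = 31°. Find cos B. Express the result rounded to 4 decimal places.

cos B ≈ -0.3750

By the law of cosines, BC² = CA² + AB² − 2·CA·AB·cos A = 1393.9, so BC ≈ 37.335.
Law of cosines again: cos B = (AB² + BC² − CA²)/(2·AB·BC) ≈ -0.37502, so ∠B ≈ 112.03°.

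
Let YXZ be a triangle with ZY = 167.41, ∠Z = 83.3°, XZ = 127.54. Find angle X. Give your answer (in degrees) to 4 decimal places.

∠X ≈ 56.9919°

By the law of cosines, YX² = XZ² + ZY² − 2·XZ·ZY·cos Z = 39310, so YX ≈ 198.27.
Law of cosines again: cos X = (YX² + XZ² − ZY²)/(2·YX·XZ) ≈ 0.54476, so ∠X ≈ 56.99°.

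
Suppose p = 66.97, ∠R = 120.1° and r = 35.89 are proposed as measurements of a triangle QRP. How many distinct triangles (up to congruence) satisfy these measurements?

0

p·sin R = 66.97·sin(120.1°) ≈ 57.94.
Since ∠R is not acute, a triangle exists only if r > p; here r ≤ p, so there is no triangle.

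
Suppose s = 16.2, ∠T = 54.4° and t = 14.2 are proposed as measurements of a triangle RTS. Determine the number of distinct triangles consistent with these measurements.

2

s·sin T = 16.2·sin(54.4°) ≈ 13.17.
Since s sin T < t < s (13.17 < 14.2 < 16.2), two triangles exist.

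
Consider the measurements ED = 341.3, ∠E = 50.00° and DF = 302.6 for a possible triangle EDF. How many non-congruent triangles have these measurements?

2

ED·sin E = 341.3·sin(50.00°) ≈ 261.5.
Since ED sin E < DF < ED (261.5 < 302.6 < 341.3), two triangles exist.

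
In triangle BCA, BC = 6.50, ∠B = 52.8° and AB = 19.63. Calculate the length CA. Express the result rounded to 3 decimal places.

By the law of cosines, CA² = AB² + BC² − 2·AB·BC·cos B = 273.3, so CA ≈ 16.532.

16.532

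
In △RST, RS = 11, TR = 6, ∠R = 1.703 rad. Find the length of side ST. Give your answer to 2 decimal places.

13.21

By the law of cosines, ST² = TR² + RS² − 2·TR·RS·cos R = 174.4, so ST ≈ 13.206.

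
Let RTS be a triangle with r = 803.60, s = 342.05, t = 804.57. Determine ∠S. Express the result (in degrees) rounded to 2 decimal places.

24.56

By the law of cosines, cos S = (r² + t² − s²) / (2·r·t) ≈ 0.90952, so ∠S ≈ 24.56°.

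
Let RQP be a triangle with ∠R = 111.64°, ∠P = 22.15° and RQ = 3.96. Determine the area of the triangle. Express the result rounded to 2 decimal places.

The third angle is ∠Q = 180° − ∠P − ∠R = 46.21°.
Law of sines: QP = RQ·sin R/sin P ≈ 9.7628.
Law of sines: PR = RQ·sin Q/sin P ≈ 7.582.
Area = ½·RQ·QP·sin Q ≈ 13.954.

area ≈ 13.95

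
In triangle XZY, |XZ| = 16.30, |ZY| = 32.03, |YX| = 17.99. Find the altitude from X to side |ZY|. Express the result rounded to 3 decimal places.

h_X ≈ 6.113

Semiperimeter s = (32.03 + 17.99 + 16.3)/2 = 33.16.
Heron's formula: area = √(33.16·1.13·15.17·16.86) ≈ 97.897.
The altitude from X has length 2·area/|ZY| ≈ 6.1128.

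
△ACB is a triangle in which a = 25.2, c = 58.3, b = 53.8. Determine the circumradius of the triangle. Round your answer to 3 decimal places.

By the law of cosines, cos A = (c² + b² − a²) / (2·c·b) ≈ 0.90200, so ∠A ≈ 25.58°.
Circumradius = a/(2 sin A) ≈ 29.184.

29.184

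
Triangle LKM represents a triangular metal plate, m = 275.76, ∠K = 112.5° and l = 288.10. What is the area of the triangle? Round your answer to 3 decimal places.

Area = ½·m·l·sin K ≈ 36699.

area ≈ 36699.477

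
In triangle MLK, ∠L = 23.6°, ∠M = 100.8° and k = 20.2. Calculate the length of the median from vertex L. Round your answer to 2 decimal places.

The third angle is ∠K = 180° − ∠M − ∠L = 55.60°.
Law of sines: m = k·sin M/sin K ≈ 24.048.
Law of sines: l = k·sin L/sin K ≈ 9.8011.
Median from L: ½√(2·k² + 2·m² − l²) ≈ 21.66.

21.66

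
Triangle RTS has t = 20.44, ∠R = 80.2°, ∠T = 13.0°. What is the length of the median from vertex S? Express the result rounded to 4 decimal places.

m_S ≈ 46.4737

The third angle is ∠S = 180° − ∠R − ∠T = 86.80°.
Law of sines: r = t·sin R/sin T ≈ 89.538.
Law of sines: s = t·sin S/sin T ≈ 90.723.
Median from S: ½√(2·r² + 2·t² − s²) ≈ 46.474.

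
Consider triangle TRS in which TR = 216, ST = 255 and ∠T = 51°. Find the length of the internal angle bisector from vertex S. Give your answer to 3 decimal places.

202.358

By the law of cosines, RS² = ST² + TR² − 2·ST·TR·cos T = 42355, so RS ≈ 205.8.
Law of cosines again: cos S = (RS² + ST² − TR²)/(2·RS·ST) ≈ 0.57855, so ∠S ≈ 54.65°.
The bisector from S has length 2·RS·ST·cos(∠S/2)/(RS+ST) ≈ 202.36.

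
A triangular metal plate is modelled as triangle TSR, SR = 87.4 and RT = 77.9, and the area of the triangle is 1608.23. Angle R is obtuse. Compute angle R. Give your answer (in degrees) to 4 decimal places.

∠R ≈ 151.8084°

From area = ½·SR·RT·sin R, we get sin R = 2·area/(SR·RT) ≈ 0.47242.
Taking the obtuse solution, ∠R ≈ 151.81°.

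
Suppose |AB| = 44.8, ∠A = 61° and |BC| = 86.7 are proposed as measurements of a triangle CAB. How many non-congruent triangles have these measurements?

1

|AB|·sin A = 44.8·sin(61°) ≈ 39.18.
Since |BC| ≥ |AB|, exactly one triangle exists.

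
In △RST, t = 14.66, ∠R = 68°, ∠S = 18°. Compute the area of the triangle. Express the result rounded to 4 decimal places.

area ≈ 30.8635

The third angle is ∠T = 180° − ∠R − ∠S = 94.00°.
Law of sines: r = t·sin R/sin T ≈ 13.626.
Law of sines: s = t·sin S/sin T ≈ 4.5413.
Area = ½·t·r·sin S ≈ 30.864.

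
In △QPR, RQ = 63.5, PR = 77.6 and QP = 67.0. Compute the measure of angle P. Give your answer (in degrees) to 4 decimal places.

By the law of cosines, cos P = (QP² + PR² − RQ²) / (2·QP·PR) ≈ 0.62303, so ∠P ≈ 51.46°.

∠P ≈ 51.4623°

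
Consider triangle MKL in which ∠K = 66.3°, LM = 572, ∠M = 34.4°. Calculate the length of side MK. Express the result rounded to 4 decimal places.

613.8227

The third angle is ∠L = 180° − ∠M − ∠K = 79.30°.
Law of sines: MK = LM·sin L/sin K ≈ 613.82.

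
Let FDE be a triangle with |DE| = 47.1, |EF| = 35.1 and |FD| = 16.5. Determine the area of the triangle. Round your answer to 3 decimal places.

Semiperimeter s = (47.1 + 35.1 + 16.5)/2 = 49.35.
Heron's formula: area = √(49.35·2.25·14.25·32.85) ≈ 227.99.

area ≈ 227.987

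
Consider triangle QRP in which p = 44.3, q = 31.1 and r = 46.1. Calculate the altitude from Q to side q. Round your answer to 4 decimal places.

Semiperimeter s = (31.1 + 46.1 + 44.3)/2 = 60.75.
Heron's formula: area = √(60.75·29.65·14.65·16.45) ≈ 658.85.
The altitude from Q has length 2·area/q ≈ 42.37.

42.3698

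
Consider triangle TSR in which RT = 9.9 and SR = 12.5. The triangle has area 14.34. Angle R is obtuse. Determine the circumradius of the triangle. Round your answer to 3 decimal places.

From area = ½·SR·RT·sin R, we get sin R = 2·area/(SR·RT) ≈ 0.23176.
Taking the obtuse solution, ∠R ≈ 166.60°.
Law of cosines then gives TS ≈ 22.249.
Circumradius = TS/(2 sin R) ≈ 48.001.

48.001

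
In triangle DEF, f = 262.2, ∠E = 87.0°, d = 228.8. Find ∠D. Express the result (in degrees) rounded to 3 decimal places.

∠D ≈ 42.400°

By the law of cosines, e² = f² + d² − 2·f·d·cos E = 1.1482e+05, so e ≈ 338.85.
Law of cosines again: cos D = (e² + f² − d²)/(2·e·f) ≈ 0.73846, so ∠D ≈ 42.40°.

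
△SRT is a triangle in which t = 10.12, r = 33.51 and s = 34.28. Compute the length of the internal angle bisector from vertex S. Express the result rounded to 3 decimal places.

t_S ≈ 11.392

By the law of cosines, cos S = (r² + t² − s²) / (2·r·t) ≈ 0.07404, so ∠S ≈ 85.75°.
The bisector from S has length 2·r·t·cos(∠S/2)/(r+t) ≈ 11.392.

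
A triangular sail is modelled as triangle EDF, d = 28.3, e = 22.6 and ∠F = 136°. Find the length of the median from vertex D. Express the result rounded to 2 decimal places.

m_D ≈ 34.22

By the law of cosines, f² = e² + d² − 2·e·d·cos F = 2231.8, so f ≈ 47.242.
Median from D: ½√(2·f² + 2·e² − d²) ≈ 34.221.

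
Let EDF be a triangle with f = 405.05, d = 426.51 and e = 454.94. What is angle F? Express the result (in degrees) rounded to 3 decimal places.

∠F ≈ 54.598°

By the law of cosines, cos F = (e² + d² − f²) / (2·e·d) ≈ 0.57931, so ∠F ≈ 54.60°.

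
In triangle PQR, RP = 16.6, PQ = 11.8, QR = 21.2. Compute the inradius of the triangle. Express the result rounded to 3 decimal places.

Semiperimeter s = (21.2 + 16.6 + 11.8)/2 = 24.8.
Heron's formula: area = √(24.8·3.6·8.2·13) ≈ 97.556.
Inradius = area/s = 97.556/24.8 ≈ 3.9337.

r ≈ 3.934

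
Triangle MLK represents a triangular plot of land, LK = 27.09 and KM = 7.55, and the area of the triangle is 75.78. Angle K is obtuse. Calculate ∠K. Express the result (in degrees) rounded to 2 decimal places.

From area = ½·LK·KM·sin K, we get sin K = 2·area/(LK·KM) ≈ 0.74102.
Taking the obtuse solution, ∠K ≈ 132.18°.

132.18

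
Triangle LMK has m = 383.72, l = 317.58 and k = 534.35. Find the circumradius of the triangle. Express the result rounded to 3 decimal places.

R ≈ 270.383

By the law of cosines, cos L = (m² + k² − l²) / (2·m·k) ≈ 0.80939, so ∠L ≈ 35.96°.
Circumradius = l/(2 sin L) ≈ 270.38.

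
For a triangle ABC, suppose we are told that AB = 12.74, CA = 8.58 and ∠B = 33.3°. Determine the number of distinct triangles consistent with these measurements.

AB·sin B = 12.74·sin(33.3°) ≈ 6.995.
Since AB sin B < CA < AB (6.995 < 8.58 < 12.74), two triangles exist.

2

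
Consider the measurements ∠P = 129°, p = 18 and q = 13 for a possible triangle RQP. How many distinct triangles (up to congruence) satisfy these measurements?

q·sin P = 13·sin(129°) ≈ 10.1.
Since ∠P is not acute, a triangle exists only if p > q; here p > q, so there is exactly one triangle.

1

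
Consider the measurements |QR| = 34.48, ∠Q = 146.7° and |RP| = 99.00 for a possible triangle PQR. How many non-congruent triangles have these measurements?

|QR|·sin Q = 34.48·sin(146.7°) ≈ 18.93.
Since ∠Q is not acute, a triangle exists only if |RP| > |QR|; here |RP| > |QR|, so there is exactly one triangle.

1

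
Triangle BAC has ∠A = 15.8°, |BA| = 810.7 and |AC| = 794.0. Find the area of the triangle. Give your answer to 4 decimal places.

87632.8257

Area = ½·|BA|·|AC|·sin A ≈ 87633.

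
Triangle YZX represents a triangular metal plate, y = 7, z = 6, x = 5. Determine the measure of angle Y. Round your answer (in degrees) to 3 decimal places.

By the law of cosines, cos Y = (z² + x² − y²) / (2·z·x) ≈ 0.20000, so ∠Y ≈ 78.46°.

78.463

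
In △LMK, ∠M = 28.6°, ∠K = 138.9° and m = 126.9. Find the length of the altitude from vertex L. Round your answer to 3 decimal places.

The third angle is ∠L = 180° − ∠M − ∠K = 12.50°.
Law of sines: l = m·sin L/sin M ≈ 57.378.
Law of sines: k = m·sin K/sin M ≈ 174.27.
Area = ½·m·l·sin K ≈ 2393.2.
The altitude from L has length 2·area/l ≈ 83.421.

83.421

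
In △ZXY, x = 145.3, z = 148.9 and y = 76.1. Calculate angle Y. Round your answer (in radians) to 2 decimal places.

∠Y ≈ 0.52 rad

By the law of cosines, cos Y = (z² + x² − y²) / (2·z·x) ≈ 0.86646, so ∠Y ≈ 0.5227 rad.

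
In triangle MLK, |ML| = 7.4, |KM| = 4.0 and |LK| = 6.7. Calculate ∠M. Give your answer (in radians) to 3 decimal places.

1.119

By the law of cosines, cos M = (|KM|² + |ML|² − |LK|²) / (2·|KM|·|ML|) ≈ 0.43699, so ∠M ≈ 1.119 rad.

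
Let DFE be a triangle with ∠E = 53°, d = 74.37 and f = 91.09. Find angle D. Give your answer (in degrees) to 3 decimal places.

By the law of cosines, e² = d² + f² − 2·d·f·cos E = 5674.5, so e ≈ 75.329.
Law of cosines again: cos D = (f² + e² − d²)/(2·f·e) ≈ 0.61508, so ∠D ≈ 52.04°.

52.043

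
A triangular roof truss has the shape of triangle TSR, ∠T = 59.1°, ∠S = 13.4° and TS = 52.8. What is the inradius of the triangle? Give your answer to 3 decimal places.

r ≈ 5.138

The third angle is ∠R = 180° − ∠T − ∠S = 107.50°.
Law of sines: SR = TS·sin T/sin R ≈ 47.504.
Law of sines: RT = TS·sin S/sin R ≈ 12.83.
Area = ½·TS·SR·sin S ≈ 290.64.
Semiperimeter s = (47.504+12.83+52.8)/2 = 56.567.
Inradius = area/s = 290.64/56.567 ≈ 5.1379.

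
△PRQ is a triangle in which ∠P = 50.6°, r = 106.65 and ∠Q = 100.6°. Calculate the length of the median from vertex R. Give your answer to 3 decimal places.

188.317

The third angle is ∠R = 180° − ∠Q − ∠P = 28.80°.
Law of sines: p = r·sin P/sin R ≈ 171.07.
Law of sines: q = r·sin Q/sin R ≈ 217.6.
Median from R: ½√(2·q² + 2·p² − r²) ≈ 188.32.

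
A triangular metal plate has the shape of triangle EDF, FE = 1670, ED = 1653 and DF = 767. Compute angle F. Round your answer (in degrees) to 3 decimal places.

75.422

By the law of cosines, cos F = (DF² + FE² − ED²) / (2·DF·FE) ≈ 0.25169, so ∠F ≈ 75.42°.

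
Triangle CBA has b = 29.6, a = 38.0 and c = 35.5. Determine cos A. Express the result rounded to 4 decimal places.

0.3295

By the law of cosines, cos A = (c² + b² − a²) / (2·c·b) ≈ 0.32947, so ∠A ≈ 70.76°.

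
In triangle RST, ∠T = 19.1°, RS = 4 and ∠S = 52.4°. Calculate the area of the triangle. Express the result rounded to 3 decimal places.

The third angle is ∠R = 180° − ∠S − ∠T = 108.50°.
Law of sines: ST = RS·sin R/sin T ≈ 11.593.
Law of sines: TR = RS·sin S/sin T ≈ 9.6852.
Area = ½·RS·ST·sin S ≈ 18.369.

18.369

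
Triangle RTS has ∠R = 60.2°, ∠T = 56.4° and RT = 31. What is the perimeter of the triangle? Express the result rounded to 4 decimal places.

89.9622

The third angle is ∠S = 180° − ∠R − ∠T = 63.40°.
Law of sines: TS = RT·sin R/sin S ≈ 30.085.
Law of sines: SR = RT·sin T/sin S ≈ 28.877.
Semiperimeter s = (30.085+28.877+31)/2 = 44.981.
Perimeter = 30.085 + 28.877 + 31 = 89.962.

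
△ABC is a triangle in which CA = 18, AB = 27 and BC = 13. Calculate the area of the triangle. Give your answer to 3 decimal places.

Semiperimeter s = (13 + 18 + 27)/2 = 29.
Heron's formula: area = √(29·16·11·2) ≈ 101.03.

101.035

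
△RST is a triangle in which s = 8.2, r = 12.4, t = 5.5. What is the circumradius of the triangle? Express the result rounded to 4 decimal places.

By the law of cosines, cos R = (s² + t² − r²) / (2·s·t) ≈ -0.62384, so ∠R ≈ 128.60°.
Circumradius = r/(2 sin R) ≈ 7.9329.

7.9329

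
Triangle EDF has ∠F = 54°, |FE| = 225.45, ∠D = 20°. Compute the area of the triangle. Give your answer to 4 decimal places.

area ≈ 57785.3942

The third angle is ∠E = 180° − ∠D − ∠F = 106.00°.
Law of sines: |DF| = |FE|·sin E/sin D ≈ 633.64.
Law of sines: |ED| = |FE|·sin F/sin D ≈ 533.28.
Area = ½·|FE|·|DF|·sin F ≈ 57785.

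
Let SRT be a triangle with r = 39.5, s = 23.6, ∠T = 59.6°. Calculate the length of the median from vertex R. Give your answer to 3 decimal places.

By the law of cosines, t² = s² + r² − 2·s·r·cos T = 1173.8, so t ≈ 34.26.
Median from R: ½√(2·t² + 2·s² − r²) ≈ 21.801.

21.801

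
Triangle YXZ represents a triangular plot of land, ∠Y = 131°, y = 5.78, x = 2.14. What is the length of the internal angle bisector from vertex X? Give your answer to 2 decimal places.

t_X ≈ 4.78

Law of sines: sin X = x·sin Y/y ≈ 0.27943.
Since y ≥ x, only the acute value applies: ∠X ≈ 16.23°.
Then ∠Z = 180° − ∠Y − ∠X ≈ 32.77°.
Law of sines gives z = y·sin Z/sin Y ≈ 4.1458.
The bisector from X has length 2·z·y·cos(∠X/2)/(z+y) ≈ 4.78.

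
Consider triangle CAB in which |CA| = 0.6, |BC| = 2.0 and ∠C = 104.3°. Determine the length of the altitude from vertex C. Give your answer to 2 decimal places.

By the law of cosines, |AB|² = |BC|² + |CA|² − 2·|BC|·|CA|·cos C = 4.9528, so |AB| ≈ 2.2255.
Area = ½·|BC|·|CA|·sin C ≈ 0.58141.
The altitude from C has length 2·area/|AB| ≈ 0.5225.

h_C ≈ 0.52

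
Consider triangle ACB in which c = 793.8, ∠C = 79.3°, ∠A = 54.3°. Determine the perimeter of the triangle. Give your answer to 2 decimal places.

The third angle is ∠B = 180° − ∠A − ∠C = 46.40°.
Law of sines: a = c·sin A/sin C ≈ 656.04.
Law of sines: b = c·sin B/sin C ≈ 585.02.
Semiperimeter s = (656.04+793.8+585.02)/2 = 1017.4.
Perimeter = 656.04 + 793.8 + 585.02 = 2034.9.

2034.86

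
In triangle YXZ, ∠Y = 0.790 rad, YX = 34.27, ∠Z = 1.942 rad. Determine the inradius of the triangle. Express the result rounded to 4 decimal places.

r ≈ 4.7511

The third angle is ∠X = π − ∠Z − ∠Y = 0.410 rad.
Law of sines: XZ = YX·sin Y/sin Z ≈ 26.123.
Law of sines: ZY = YX·sin X/sin Z ≈ 14.645.
Area = ½·YX·XZ·sin X ≈ 178.26.
Semiperimeter s = (26.123+14.645+34.27)/2 = 37.519.
Inradius = area/s = 178.26/37.519 ≈ 4.7511.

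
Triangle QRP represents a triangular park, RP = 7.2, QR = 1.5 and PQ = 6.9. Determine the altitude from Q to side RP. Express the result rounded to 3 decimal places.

h_Q ≈ 1.431

Semiperimeter s = (7.2 + 6.9 + 1.5)/2 = 7.8.
Heron's formula: area = √(7.8·0.6·0.9·6.3) ≈ 5.1513.
The altitude from Q has length 2·area/RP ≈ 1.4309.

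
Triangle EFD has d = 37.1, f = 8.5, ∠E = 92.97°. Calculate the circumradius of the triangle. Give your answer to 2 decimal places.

R ≈ 19.27

By the law of cosines, e² = f² + d² − 2·f·d·cos E = 1481.3, so e ≈ 38.488.
Area = ½·f·d·sin E ≈ 157.46.
Circumradius = e/(2 sin E) ≈ 19.27.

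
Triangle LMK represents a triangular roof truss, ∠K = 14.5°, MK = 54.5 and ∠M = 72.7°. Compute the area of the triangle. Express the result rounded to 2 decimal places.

The third angle is ∠L = 180° − ∠M − ∠K = 92.80°.
Law of sines: KL = MK·sin M/sin L ≈ 52.097.
Law of sines: LM = MK·sin K/sin L ≈ 13.662.
Area = ½·MK·KL·sin K ≈ 355.45.

area ≈ 355.45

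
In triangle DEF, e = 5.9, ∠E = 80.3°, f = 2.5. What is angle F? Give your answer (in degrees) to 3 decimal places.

∠F ≈ 24.688°

Law of sines: sin F = f·sin E/e ≈ 0.41767.
Since e ≥ f, only the acute value applies: ∠F ≈ 24.69°.
Then ∠D = 180° − ∠E − ∠F ≈ 75.01°.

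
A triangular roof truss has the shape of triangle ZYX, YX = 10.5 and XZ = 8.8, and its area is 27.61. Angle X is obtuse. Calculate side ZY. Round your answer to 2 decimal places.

18.33

From area = ½·YX·XZ·sin X, we get sin X = 2·area/(YX·XZ) ≈ 0.59762.
Taking the obtuse solution, ∠X ≈ 143.30°.
Law of cosines then gives ZY ≈ 18.326.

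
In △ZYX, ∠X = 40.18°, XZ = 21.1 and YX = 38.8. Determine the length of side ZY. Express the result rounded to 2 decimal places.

By the law of cosines, ZY² = YX² + XZ² − 2·YX·XZ·cos X = 699.67, so ZY ≈ 26.451.

26.45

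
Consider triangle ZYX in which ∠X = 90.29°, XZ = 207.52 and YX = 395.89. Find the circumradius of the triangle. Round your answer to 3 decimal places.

R ≈ 223.959

By the law of cosines, ZY² = YX² + XZ² − 2·YX·XZ·cos X = 2.0063e+05, so ZY ≈ 447.91.
Area = ½·YX·XZ·sin X ≈ 41077.
Circumradius = ZY/(2 sin X) ≈ 223.96.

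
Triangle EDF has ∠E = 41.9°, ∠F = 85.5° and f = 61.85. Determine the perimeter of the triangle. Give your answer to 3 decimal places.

perimeter ≈ 152.570

The third angle is ∠D = 180° − ∠F − ∠E = 52.60°.
Law of sines: e = f·sin E/sin F ≈ 41.433.
Law of sines: d = f·sin D/sin F ≈ 49.286.
Semiperimeter s = (41.433+49.286+61.85)/2 = 76.285.
Perimeter = 41.433 + 49.286 + 61.85 = 152.57.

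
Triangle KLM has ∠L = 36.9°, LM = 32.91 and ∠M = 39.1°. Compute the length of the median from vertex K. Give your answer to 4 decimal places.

m_K ≈ 12.8600

The third angle is ∠K = 180° − ∠L − ∠M = 104.00°.
Law of sines: MK = LM·sin L/sin K ≈ 20.365.
Law of sines: KL = LM·sin M/sin K ≈ 21.391.
Median from K: ½√(2·MK² + 2·KL² − LM²) ≈ 12.86.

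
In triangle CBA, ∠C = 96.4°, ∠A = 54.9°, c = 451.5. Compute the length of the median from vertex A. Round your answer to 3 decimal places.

301.969

The third angle is ∠B = 180° − ∠A − ∠C = 28.70°.
Law of sines: b = c·sin B/sin C ≈ 218.18.
Law of sines: a = c·sin A/sin C ≈ 371.71.
Median from A: ½√(2·c² + 2·b² − a²) ≈ 301.97.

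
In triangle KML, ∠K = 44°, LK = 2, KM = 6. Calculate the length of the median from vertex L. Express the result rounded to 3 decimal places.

2.090

By the law of cosines, ML² = LK² + KM² − 2·LK·KM·cos K = 22.736, so ML ≈ 4.7682.
Median from L: ½√(2·ML² + 2·LK² − KM²) ≈ 2.09.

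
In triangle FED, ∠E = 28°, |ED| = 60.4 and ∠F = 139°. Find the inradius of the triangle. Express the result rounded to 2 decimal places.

r ≈ 4.72

The third angle is ∠D = 180° − ∠F − ∠E = 13.00°.
Law of sines: |DF| = |ED|·sin E/sin F ≈ 43.222.
Law of sines: |FE| = |ED|·sin D/sin F ≈ 20.71.
Area = ½·|ED|·|DF|·sin D ≈ 293.63.
Semiperimeter s = (60.4+43.222+20.71)/2 = 62.166.
Inradius = area/s = 293.63/62.166 ≈ 4.7233.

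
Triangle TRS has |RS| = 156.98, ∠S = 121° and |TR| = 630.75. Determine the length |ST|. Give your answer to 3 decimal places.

Law of sines: sin T = |RS|·sin S/|TR| ≈ 0.21333.
Since |TR| ≥ |RS|, only the acute value applies: ∠T ≈ 12.32°.
Then ∠R = 180° − ∠S − ∠T ≈ 46.68°.
Law of sines gives |ST| = |TR|·sin R/sin S ≈ 535.38.

535.380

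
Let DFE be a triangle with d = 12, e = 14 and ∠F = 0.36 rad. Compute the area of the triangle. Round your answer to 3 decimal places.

area ≈ 29.591

Area = ½·e·d·sin F ≈ 29.591.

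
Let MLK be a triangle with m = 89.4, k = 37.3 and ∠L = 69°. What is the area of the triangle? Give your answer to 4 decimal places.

area ≈ 1556.5680

Area = ½·k·m·sin L ≈ 1556.6.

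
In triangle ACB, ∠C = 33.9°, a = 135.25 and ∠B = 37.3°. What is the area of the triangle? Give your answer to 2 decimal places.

3265.54

The third angle is ∠A = 180° − ∠C − ∠B = 108.80°.
Law of sines: c = a·sin C/sin A ≈ 79.686.
Law of sines: b = a·sin B/sin A ≈ 86.579.
Area = ½·a·c·sin B ≈ 3265.5.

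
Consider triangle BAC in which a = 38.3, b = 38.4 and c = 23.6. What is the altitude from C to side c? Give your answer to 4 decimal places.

Semiperimeter s = (38.4 + 38.3 + 23.6)/2 = 50.15.
Heron's formula: area = √(50.15·11.75·11.85·26.55) ≈ 430.57.
The altitude from C has length 2·area/c ≈ 36.489.

36.4892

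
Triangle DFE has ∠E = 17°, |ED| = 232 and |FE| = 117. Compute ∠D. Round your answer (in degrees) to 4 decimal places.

By the law of cosines, |DF|² = |FE|² + |ED|² − 2·|FE|·|ED|·cos E = 15597, so |DF| ≈ 124.89.
Law of cosines again: cos D = (|ED|² + |DF|² − |FE|²)/(2·|ED|·|DF|) ≈ 0.96176, so ∠D ≈ 15.90°.

∠D ≈ 15.8967°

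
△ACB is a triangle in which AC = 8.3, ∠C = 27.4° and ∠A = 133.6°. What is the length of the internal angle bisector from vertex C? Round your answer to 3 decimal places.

The third angle is ∠B = 180° − ∠A − ∠C = 19.00°.
Law of sines: CB = AC·sin A/sin B ≈ 18.462.
Law of sines: BA = AC·sin C/sin B ≈ 11.732.
The bisector from C has length 2·AC·CB·cos(∠C/2)/(AC+CB) ≈ 11.126.

t_C ≈ 11.126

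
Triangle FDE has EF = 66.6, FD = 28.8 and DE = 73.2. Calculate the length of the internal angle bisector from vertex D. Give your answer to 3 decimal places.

By the law of cosines, cos D = (FD² + DE² − EF²) / (2·FD·DE) ≈ 0.41556, so ∠D ≈ 65.45°.
The bisector from D has length 2·FD·DE·cos(∠D/2)/(FD+DE) ≈ 34.776.

t_D ≈ 34.776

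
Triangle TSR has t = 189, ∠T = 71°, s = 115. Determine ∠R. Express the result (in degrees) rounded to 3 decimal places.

∠R ≈ 73.878°

Law of sines: sin S = s·sin T/t ≈ 0.57532.
Since t ≥ s, only the acute value applies: ∠S ≈ 35.12°.
Then ∠R = 180° − ∠T − ∠S ≈ 73.88°.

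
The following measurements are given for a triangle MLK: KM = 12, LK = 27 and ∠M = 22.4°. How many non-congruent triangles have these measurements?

KM·sin M = 12·sin(22.4°) ≈ 4.573.
Since LK ≥ KM, exactly one triangle exists.

1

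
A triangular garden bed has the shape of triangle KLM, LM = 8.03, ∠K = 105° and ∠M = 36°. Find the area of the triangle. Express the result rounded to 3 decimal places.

The third angle is ∠L = 180° − ∠M − ∠K = 39.00°.
Law of sines: MK = LM·sin L/sin K ≈ 5.2317.
Law of sines: KL = LM·sin M/sin K ≈ 4.8864.
Area = ½·LM·MK·sin M ≈ 12.347.

area ≈ 12.347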